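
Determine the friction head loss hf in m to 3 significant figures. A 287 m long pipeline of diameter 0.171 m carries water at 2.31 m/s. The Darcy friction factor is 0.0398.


Approach: apply the Darcy-Weisbach equation, hf = f*(L/D)*(v^2/(2g)).
hf = 0.0398 * (287/0.171) * (2.31^2 / (2*9.81))
hf = 18.2 m
Therefore the friction head loss hf = 18.2 m.


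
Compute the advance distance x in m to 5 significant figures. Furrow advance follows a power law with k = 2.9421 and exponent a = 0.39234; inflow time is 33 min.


Approach: apply the power-law advance function, x = k*t^a.
x = 2.9421 * 33^0.39234 = 11.599 m
Therefore the advance distance x = 11.599 m.


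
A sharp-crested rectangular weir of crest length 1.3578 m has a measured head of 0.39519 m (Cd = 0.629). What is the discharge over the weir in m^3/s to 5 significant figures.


Approach: apply the rectangular weir equation, Q = (2/3)*Cd*L*sqrt(2g)*H^1.5.
Q = (2/3)*0.629*1.3578*sqrt(2*9.81)*0.39519^1.5 = 0.62655 m^3/s
Therefore the discharge over the weir = 0.62655 m^3/s.


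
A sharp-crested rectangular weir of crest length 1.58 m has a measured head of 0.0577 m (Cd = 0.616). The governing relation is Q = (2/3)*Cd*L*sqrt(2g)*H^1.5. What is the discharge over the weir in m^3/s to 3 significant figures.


Q = (2/3)*0.616*1.58*sqrt(2*9.81)*0.0577^1.5 = 0.0398 m^3/s
Therefore the discharge over the weir = 0.0398 m^3/s.


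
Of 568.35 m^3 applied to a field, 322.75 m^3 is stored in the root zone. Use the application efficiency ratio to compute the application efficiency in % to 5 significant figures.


Approach: apply the application efficiency ratio, Ea = (stored/applied)*100.
Ea = (322.75/568.35)*100 = 56.787 %
Therefore the application efficiency = 56.787 %.


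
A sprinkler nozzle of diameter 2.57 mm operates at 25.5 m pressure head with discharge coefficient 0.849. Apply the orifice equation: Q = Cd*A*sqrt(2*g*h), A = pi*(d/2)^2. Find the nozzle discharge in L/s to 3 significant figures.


A = pi*(2.57e-3/2)^2 = 5.1875e-06 m^2
Q = 0.849 * 5.1875e-06 * sqrt(2*9.81*25.5) * 1000 = 0.0985 L/s
Therefore the nozzle discharge = 0.0985 L/s.


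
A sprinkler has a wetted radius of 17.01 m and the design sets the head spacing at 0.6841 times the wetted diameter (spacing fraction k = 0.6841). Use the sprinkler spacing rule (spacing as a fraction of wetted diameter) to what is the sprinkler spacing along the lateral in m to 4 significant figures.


Approach: apply the sprinkler spacing rule (spacing as a fraction of wetted diameter), S = k*(2*R).
S = 0.6841 * (2 * 17.01) = 23.27 m
Therefore the sprinkler spacing along the lateral = 23.27 m.


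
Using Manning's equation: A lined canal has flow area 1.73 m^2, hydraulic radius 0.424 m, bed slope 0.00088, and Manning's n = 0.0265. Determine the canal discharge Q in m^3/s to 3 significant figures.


Approach: apply Manning's equation, Q = (1/n)*A*R^(2/3)*S^(1/2).
Q = (1/0.0265) * 1.73 * 0.424^(2/3) * 0.00088^(1/2) = 1.09 m^3/s
Therefore the canal discharge Q = 1.09 m^3/s.


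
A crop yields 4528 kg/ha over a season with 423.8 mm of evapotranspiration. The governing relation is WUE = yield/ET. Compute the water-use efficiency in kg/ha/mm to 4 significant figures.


WUE = 4528 / 423.8 = 10.68 kg/ha/mm
Therefore the water-use efficiency = 10.68 kg/ha/mm.


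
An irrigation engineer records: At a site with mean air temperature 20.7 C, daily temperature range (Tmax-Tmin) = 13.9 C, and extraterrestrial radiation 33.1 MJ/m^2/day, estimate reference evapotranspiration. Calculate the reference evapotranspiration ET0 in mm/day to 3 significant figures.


Approach: apply the Hargreaves-Samani method, ET0 = 0.0023*(Tmean+17.8)*sqrt(Tmax-Tmin)*0.408*Ra.
ET0 = 0.0023*(20.7+17.8)*sqrt(13.9)*0.408*33.1 = 4.46 mm/day
Therefore the reference evapotranspiration ET0 = 4.46 mm/day.


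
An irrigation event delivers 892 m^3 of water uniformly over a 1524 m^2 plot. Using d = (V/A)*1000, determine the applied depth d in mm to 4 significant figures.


d = (892 / 1524) * 1000 = 585.3 mm
Therefore the applied depth d = 585.3 mm.


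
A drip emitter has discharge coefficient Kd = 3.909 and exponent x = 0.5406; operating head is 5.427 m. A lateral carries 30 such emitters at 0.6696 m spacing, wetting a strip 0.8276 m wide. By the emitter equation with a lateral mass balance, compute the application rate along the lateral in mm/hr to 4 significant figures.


Approach: apply the emitter equation with a lateral mass balance, q = Kd*h^x; Q = n*q; rate = Q/(n*spacing*width).
Step 1 — single emitter flow (q = Kd*h^x):
  q = 3.909 * 5.427^0.5406 = 9.75368 L/hr
Step 2 — total lateral flow: Q = 30 * 9.75368 = 292.611 L/hr
Step 3 — wetted area: A = 30 * 0.6696 * 0.8276 = 16.6248 m^2
Step 4 — application rate: Q/A = 292.611/16.6248 = 17.60 mm/hr
Therefore the application rate along the lateral = 17.60 mm/hr.


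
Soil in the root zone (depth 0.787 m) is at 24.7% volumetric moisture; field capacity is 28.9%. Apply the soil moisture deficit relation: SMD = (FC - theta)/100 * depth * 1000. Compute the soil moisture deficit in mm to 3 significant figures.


SMD = (28.9 - 24.7)/100 * 0.787 * 1000 = 33.1 mm
Therefore the soil moisture deficit = 33.1 mm.


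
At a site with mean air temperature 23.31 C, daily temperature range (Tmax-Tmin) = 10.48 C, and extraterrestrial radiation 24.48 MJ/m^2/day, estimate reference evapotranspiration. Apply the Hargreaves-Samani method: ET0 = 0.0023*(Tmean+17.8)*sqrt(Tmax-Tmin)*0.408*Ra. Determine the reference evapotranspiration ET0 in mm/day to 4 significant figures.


ET0 = 0.0023*(23.31+17.8)*sqrt(10.48)*0.408*24.48 = 3.057 mm/day
Therefore the reference evapotranspiration ET0 = 3.057 mm/day.


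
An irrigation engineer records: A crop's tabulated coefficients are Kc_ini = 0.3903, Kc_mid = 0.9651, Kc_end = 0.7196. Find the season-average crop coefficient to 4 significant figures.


Approach: apply a simple seasonal average, Kc_avg = (Kc_ini + Kc_mid + Kc_end)/3.
Kc_avg = (0.3903 + 0.9651 + 0.7196)/3 = 0.6917
Therefore the season-average crop coefficient = 0.6917.


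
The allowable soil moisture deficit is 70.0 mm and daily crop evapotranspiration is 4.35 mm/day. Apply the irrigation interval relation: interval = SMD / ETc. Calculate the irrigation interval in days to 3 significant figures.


interval = 70.0 / 4.35 = 16.1 days
Therefore the irrigation interval = 16.1 days.


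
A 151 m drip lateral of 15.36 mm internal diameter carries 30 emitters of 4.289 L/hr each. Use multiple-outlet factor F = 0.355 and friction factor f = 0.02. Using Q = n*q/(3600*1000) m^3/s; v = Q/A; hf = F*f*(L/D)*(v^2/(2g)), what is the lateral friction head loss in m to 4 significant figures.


Q = 30*4.289/(3600*1000) = 3.57417e-05 m^3/s
A = pi*(15.36e-3/2)^2 = 1.85299e-04 m^2, so v = Q/A = 0.192887 m/s
hf = 0.355*0.02*(151/0.01536)*(0.192887^2/(2*9.81)) = 0.1324 m
Therefore the lateral friction head loss = 0.1324 m.


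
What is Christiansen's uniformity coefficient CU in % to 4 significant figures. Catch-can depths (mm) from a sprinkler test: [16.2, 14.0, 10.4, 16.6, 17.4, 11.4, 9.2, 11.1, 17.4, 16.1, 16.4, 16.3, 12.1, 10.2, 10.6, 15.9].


Approach: apply Christiansen's uniformity coefficient, CU = (1 - mean_abs_deviation/mean)*100.
mean = 13.8313 mm
mean |d_i - mean| = 2.72734 mm
CU = (1 - 2.72734/13.8313)*100 = 80.28 %
Therefore Christiansen's uniformity coefficient CU = 80.28 %.


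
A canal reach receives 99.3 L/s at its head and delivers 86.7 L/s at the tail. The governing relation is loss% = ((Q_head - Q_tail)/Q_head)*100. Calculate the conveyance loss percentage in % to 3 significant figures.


loss = ((99.3 - 86.7)/99.3)*100 = 12.7 %
Therefore the conveyance loss percentage = 12.7 %.


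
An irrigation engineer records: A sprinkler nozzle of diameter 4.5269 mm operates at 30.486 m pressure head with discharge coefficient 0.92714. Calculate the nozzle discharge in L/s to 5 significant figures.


Approach: apply the orifice equation, Q = Cd*A*sqrt(2*g*h), A = pi*(d/2)^2.
A = pi*(4.5269e-3/2)^2 = 1.609503e-05 m^2
Q = 0.92714 * 1.609503e-05 * sqrt(2*9.81*30.486) * 1000 = 0.36495 L/s
Therefore the nozzle discharge = 0.36495 L/s.


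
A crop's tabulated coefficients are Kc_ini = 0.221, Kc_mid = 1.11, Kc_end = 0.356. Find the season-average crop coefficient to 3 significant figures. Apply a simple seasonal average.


Approach: apply a simple seasonal average, Kc_avg = (Kc_ini + Kc_mid + Kc_end)/3.
Kc_avg = (0.221 + 1.11 + 0.356)/3 = 0.562
Therefore the season-average crop coefficient = 0.562.


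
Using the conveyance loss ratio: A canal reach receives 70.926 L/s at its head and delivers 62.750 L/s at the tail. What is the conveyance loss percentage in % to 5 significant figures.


Approach: apply the conveyance loss ratio, loss% = ((Q_head - Q_tail)/Q_head)*100.
loss = ((70.926 - 62.750)/70.926)*100 = 11.528 %
Therefore the conveyance loss percentage = 11.528 %.


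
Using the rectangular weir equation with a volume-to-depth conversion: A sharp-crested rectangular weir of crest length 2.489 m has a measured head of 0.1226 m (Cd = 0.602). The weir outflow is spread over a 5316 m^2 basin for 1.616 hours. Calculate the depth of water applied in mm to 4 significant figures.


Approach: apply the rectangular weir equation with a volume-to-depth conversion, Q = (2/3)*Cd*L*sqrt(2g)*H^1.5; d = Q*t/A * 1000.
Step 1 — weir discharge:
  Q = (2/3)*0.602*2.489*sqrt(2*9.81)*0.1226^1.5 = 0.189940 m^3/s
Step 2 — volume: V = 0.189940 * 1.616*3600 = 1104.99 m^3
Step 3 — depth: d = V/A * 1000 = 1104.99/5316 * 1000 = 207.9 mm
Therefore the depth of water applied = 207.9 mm.


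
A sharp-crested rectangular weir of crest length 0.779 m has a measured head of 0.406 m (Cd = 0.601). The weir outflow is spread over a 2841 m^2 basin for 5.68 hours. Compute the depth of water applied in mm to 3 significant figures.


Approach: apply the rectangular weir equation with a volume-to-depth conversion, Q = (2/3)*Cd*L*sqrt(2g)*H^1.5; d = Q*t/A * 1000.
Step 1 — weir discharge:
  Q = (2/3)*0.601*0.779*sqrt(2*9.81)*0.406^1.5 = 0.35765 m^3/s
Step 2 — volume: V = 0.35765 * 5.68*3600 = 7313.2 m^3
Step 3 — depth: d = V/A * 1000 = 7313.2/2841 * 1000 = 2570 mm
Therefore the depth of water applied = 2570 mm.


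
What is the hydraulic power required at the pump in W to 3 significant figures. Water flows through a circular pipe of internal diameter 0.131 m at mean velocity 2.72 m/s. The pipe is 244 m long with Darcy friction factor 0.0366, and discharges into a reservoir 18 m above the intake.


Approach: apply continuity + Darcy-Weisbach + hydraulic power, Q = A*v; hf = f*(L/D)*(v^2/(2g)); H = static + hf; P = rho*g*Q*H.
Step 1 — flow rate (continuity, Q = A*v):
  A = pi*(0.131/2)^2 = 0.013478 m^2
  Q = 0.013478 * 2.72 = 0.036661 m^3/s
Step 2 — friction head loss (Darcy-Weisbach):
  hf = 0.0366 * (244/0.131) * (2.72^2 / (2*9.81))
  hf = 25.706 m
Step 3 — total head: H = 18 + 25.706 = 43.706 m
Step 4 — hydraulic power (P = rho*g*Q*H):
  P = 1000 * 9.81 * 0.036661 * 43.706 = 15700 W
Therefore the hydraulic power required at the pump = 15700 W.


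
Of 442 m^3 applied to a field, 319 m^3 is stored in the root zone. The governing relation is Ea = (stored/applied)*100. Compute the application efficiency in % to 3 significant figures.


Ea = (319/442)*100 = 72.2 %
Therefore the application efficiency = 72.2 %.


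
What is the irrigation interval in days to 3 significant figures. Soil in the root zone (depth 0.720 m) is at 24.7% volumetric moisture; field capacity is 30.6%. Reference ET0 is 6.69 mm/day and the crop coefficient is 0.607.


Approach: apply soil-water budget scheduling, SMD = (FC-theta)/100*depth*1000; ETc = ET0*Kc; interval = SMD/ETc.
Step 1 — soil moisture deficit:
  SMD = (30.6 - 24.7)/100 * 0.720 * 1000 = 42.480 mm
Step 2 — daily crop ET (ETc = ET0*Kc):
  ETc = 6.69 * 0.607 = 4.0608 mm/day
Step 3 — irrigation interval (SMD/ETc):
  interval = 42.480 / 4.0608 = 10.5 days
Therefore the irrigation interval = 10.5 days.


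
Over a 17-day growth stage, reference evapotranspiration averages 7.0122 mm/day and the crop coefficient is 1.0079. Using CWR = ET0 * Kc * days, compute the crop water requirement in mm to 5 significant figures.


CWR = 7.0122 * 1.0079 * 17 = 120.15 mm
Therefore the crop water requirement = 120.15 mm.


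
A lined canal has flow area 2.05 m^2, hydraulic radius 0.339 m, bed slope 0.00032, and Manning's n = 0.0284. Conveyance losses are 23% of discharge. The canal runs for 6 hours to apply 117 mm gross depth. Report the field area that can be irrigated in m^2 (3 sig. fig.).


Approach: apply Manning's equation with a conveyance and depth budget, Q = (1/n)*A*R^(2/3)*S^(1/2); Q_field = Q*(1-loss); Area = Q_field*t/(d/1000).
Step 1 — canal discharge (Manning's equation):
  Q = (1/0.0284) * 2.05 * 0.339^(2/3) * 0.00032^(1/2) = 0.62778 m^3/s
Step 2 — delivered flow: Q_field = 0.62778*(1 - 23/100) = 0.48339 m^3/s
Step 3 — volume delivered: V = 0.48339 * 6*3600 = 10441 m^3
Step 4 — area served: A = V / (depth/1000) = 10441 / 0.117 = 89200 m^2
Therefore the field area that can be irrigated = 89200 m^2.


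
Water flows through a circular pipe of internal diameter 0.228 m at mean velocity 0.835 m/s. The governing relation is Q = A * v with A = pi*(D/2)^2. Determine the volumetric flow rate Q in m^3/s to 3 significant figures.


A = pi*(0.228/2)^2 = 0.040828 m^2
Q = 0.040828 * 0.835 = 0.0341 m^3/s
Therefore the volumetric flow rate Q = 0.0341 m^3/s.


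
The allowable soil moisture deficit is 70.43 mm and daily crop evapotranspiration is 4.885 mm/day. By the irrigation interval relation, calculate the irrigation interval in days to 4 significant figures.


Approach: apply the irrigation interval relation, interval = SMD / ETc.
interval = 70.43 / 4.885 = 14.42 days
Therefore the irrigation interval = 14.42 days.


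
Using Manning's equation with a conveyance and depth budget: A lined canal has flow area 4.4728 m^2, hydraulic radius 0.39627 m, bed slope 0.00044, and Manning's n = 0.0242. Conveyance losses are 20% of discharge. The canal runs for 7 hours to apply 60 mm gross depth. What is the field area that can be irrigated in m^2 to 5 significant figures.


Approach: apply Manning's equation with a conveyance and depth budget, Q = (1/n)*A*R^(2/3)*S^(1/2); Q_field = Q*(1-loss); Area = Q_field*t/(d/1000).
Step 1 — canal discharge (Manning's equation):
  Q = (1/0.0242) * 4.4728 * 0.39627^(2/3) * 0.00044^(1/2) = 2.091629 m^3/s
Step 2 — delivered flow: Q_field = 2.091629*(1 - 20/100) = 1.673303 m^3/s
Step 3 — volume delivered: V = 1.673303 * 7*3600 = 42167.23 m^3
Step 4 — area served: A = V / (depth/1000) = 42167.23 / 0.06 = 702790 m^2
Therefore the field area that can be irrigated = 702790 m^2.


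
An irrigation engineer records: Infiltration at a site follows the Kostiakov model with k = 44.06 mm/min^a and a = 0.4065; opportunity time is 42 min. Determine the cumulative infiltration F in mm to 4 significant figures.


Approach: apply the Kostiakov infiltration equation, F = k*t^a.
F = 44.06 * 42^0.4065 = 201.3 mm
Therefore the cumulative infiltration F = 201.3 mm.


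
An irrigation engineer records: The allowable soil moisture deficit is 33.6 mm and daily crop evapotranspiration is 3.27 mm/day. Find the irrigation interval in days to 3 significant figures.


Approach: apply the irrigation interval relation, interval = SMD / ETc.
interval = 33.6 / 3.27 = 10.3 days
Therefore the irrigation interval = 10.3 days.


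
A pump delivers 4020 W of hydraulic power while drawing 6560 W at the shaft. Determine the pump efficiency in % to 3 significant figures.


Approach: apply the efficiency ratio, eta = (P_out/P_in)*100.
eta = (4020 / 6560) * 100 = 61.3 %
Therefore the pump efficiency = 61.3 %.


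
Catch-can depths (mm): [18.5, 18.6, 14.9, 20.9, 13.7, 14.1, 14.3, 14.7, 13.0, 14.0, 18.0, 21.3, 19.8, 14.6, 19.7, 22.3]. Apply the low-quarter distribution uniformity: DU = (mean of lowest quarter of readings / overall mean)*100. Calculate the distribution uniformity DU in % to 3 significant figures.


sorted lowest 4 of 16: [13.0, 13.7, 14.0, 14.1] -> mean = 13.700 mm
overall mean = 17.025 mm
DU = (13.700/17.025)*100 = 80.5 %
Therefore the distribution uniformity DU = 80.5 %.


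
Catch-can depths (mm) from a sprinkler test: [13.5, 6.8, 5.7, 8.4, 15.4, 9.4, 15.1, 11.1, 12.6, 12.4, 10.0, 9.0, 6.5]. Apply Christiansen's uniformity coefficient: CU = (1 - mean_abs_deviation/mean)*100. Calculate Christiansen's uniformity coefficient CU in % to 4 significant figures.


mean = 10.4538 mm
mean |d_i - mean| = 2.67337 mm
CU = (1 - 2.67337/10.4538)*100 = 74.43 %
Therefore Christiansen's uniformity coefficient CU = 74.43 %.


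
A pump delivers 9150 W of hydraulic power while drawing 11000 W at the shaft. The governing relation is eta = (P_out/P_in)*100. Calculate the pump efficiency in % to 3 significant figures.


eta = (9150 / 11000) * 100 = 83.2 %
Therefore the pump efficiency = 83.2 %.


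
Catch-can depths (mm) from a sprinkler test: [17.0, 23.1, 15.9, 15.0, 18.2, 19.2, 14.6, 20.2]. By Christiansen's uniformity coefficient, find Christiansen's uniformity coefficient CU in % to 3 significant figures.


Approach: apply Christiansen's uniformity coefficient, CU = (1 - mean_abs_deviation/mean)*100.
mean = 17.900 mm
mean |d_i - mean| = 2.2750 mm
CU = (1 - 2.2750/17.900)*100 = 87.3 %
Therefore Christiansen's uniformity coefficient CU = 87.3 %.


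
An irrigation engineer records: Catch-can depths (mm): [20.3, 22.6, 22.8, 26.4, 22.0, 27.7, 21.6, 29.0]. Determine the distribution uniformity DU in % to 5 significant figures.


Approach: apply the low-quarter distribution uniformity, DU = (mean of lowest quarter of readings / overall mean)*100.
sorted lowest 2 of 8: [20.3, 21.6] -> mean = 20.95000 mm
overall mean = 24.05000 mm
DU = (20.95000/24.05000)*100 = 87.110 %
Therefore the distribution uniformity DU = 87.110 %.


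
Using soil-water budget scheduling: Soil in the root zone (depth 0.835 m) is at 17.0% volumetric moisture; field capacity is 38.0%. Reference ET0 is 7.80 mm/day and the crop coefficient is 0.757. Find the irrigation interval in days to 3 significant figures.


Approach: apply soil-water budget scheduling, SMD = (FC-theta)/100*depth*1000; ETc = ET0*Kc; interval = SMD/ETc.
Step 1 — soil moisture deficit:
  SMD = (38.0 - 17.0)/100 * 0.835 * 1000 = 175.35 mm
Step 2 — daily crop ET (ETc = ET0*Kc):
  ETc = 7.80 * 0.757 = 5.9046 mm/day
Step 3 — irrigation interval (SMD/ETc):
  interval = 175.35 / 5.9046 = 29.7 days
Therefore the irrigation interval = 29.7 days.


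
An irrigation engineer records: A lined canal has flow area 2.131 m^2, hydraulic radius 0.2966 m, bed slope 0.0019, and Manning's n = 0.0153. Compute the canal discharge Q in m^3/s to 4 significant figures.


Approach: apply Manning's equation, Q = (1/n)*A*R^(2/3)*S^(1/2).
Q = (1/0.0153) * 2.131 * 0.2966^(2/3) * 0.0019^(1/2) = 2.700 m^3/s
Therefore the canal discharge Q = 2.700 m^3/s.


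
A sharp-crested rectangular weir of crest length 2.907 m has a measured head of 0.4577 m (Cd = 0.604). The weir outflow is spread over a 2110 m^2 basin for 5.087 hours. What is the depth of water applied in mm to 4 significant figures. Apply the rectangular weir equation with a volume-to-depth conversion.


Approach: apply the rectangular weir equation with a volume-to-depth conversion, Q = (2/3)*Cd*L*sqrt(2g)*H^1.5; d = Q*t/A * 1000.
Step 1 — weir discharge:
  Q = (2/3)*0.604*2.907*sqrt(2*9.81)*0.4577^1.5 = 1.60550 m^3/s
Step 2 — volume: V = 1.60550 * 5.087*3600 = 29401.9 m^3
Step 3 — depth: d = V/A * 1000 = 29401.9/2110 * 1000 = 13930 mm
Therefore the depth of water applied = 13930 mm.


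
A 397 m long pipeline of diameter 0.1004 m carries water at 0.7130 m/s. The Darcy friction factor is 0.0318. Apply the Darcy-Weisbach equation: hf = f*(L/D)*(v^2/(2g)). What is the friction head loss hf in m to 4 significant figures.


hf = 0.0318 * (397/0.1004) * (0.7130^2 / (2*9.81))
hf = 3.258 m
Therefore the friction head loss hf = 3.258 m.


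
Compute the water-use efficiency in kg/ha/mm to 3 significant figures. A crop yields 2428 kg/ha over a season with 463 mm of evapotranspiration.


Approach: apply the water-use efficiency ratio, WUE = yield/ET.
WUE = 2428 / 463 = 5.24 kg/ha/mm
Therefore the water-use efficiency = 5.24 kg/ha/mm.


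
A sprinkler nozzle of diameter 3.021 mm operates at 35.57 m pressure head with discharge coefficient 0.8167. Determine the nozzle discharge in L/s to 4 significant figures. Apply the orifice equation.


Approach: apply the orifice equation, Q = Cd*A*sqrt(2*g*h), A = pi*(d/2)^2.
A = pi*(3.021e-3/2)^2 = 7.16789e-06 m^2
Q = 0.8167 * 7.16789e-06 * sqrt(2*9.81*35.57) * 1000 = 0.1546 L/s
Therefore the nozzle discharge = 0.1546 L/s.


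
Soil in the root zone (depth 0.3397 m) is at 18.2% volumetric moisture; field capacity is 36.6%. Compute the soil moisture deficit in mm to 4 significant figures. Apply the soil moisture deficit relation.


Approach: apply the soil moisture deficit relation, SMD = (FC - theta)/100 * depth * 1000.
SMD = (36.6 - 18.2)/100 * 0.3397 * 1000 = 62.50 mm
Therefore the soil moisture deficit = 62.50 mm.


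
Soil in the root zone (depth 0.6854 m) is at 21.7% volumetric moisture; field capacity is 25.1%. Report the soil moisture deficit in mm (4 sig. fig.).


Approach: apply the soil moisture deficit relation, SMD = (FC - theta)/100 * depth * 1000.
SMD = (25.1 - 21.7)/100 * 0.6854 * 1000 = 23.30 mm
Therefore the soil moisture deficit = 23.30 mm.


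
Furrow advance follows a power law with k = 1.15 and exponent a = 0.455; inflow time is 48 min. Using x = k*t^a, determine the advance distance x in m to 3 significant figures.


x = 1.15 * 48^0.455 = 6.69 m
Therefore the advance distance x = 6.69 m.


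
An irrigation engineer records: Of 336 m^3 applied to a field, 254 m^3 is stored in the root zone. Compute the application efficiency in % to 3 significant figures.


Approach: apply the application efficiency ratio, Ea = (stored/applied)*100.
Ea = (254/336)*100 = 75.6 %
Therefore the application efficiency = 75.6 %.


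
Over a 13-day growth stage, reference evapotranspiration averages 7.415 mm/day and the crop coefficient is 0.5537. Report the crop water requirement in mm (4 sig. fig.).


Approach: apply the crop water requirement relation, CWR = ET0 * Kc * days.
CWR = 7.415 * 0.5537 * 13 = 53.37 mm
Therefore the crop water requirement = 53.37 mm.


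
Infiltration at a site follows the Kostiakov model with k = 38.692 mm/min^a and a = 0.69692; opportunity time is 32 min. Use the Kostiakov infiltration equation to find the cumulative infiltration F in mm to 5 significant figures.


Approach: apply the Kostiakov infiltration equation, F = k*t^a.
F = 38.692 * 32^0.69692 = 433.10 mm
Therefore the cumulative infiltration F = 433.10 mm.


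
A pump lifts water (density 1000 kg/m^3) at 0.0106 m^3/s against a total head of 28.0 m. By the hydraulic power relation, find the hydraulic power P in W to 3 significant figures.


Approach: apply the hydraulic power relation, P = rho*g*Q*H.
P = 1000 * 9.81 * 0.0106 * 28.0 = 2910 W
Therefore the hydraulic power P = 2910 W.


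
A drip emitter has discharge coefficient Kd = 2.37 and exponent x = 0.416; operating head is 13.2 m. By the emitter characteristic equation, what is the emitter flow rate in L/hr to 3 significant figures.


Approach: apply the emitter characteristic equation, q = Kd * h^x.
q = 2.37 * 13.2^0.416 = 6.93 L/hr
Therefore the emitter flow rate = 6.93 L/hr.


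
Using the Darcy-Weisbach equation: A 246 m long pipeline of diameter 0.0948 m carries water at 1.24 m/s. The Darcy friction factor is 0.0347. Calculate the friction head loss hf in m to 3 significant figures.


Approach: apply the Darcy-Weisbach equation, hf = f*(L/D)*(v^2/(2g)).
hf = 0.0347 * (246/0.0948) * (1.24^2 / (2*9.81))
hf = 7.06 m
Therefore the friction head loss hf = 7.06 m.


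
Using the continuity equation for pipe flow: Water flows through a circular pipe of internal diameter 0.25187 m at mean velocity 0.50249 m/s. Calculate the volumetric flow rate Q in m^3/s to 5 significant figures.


Approach: apply the continuity equation for pipe flow, Q = A * v with A = pi*(D/2)^2.
A = pi*(0.25187/2)^2 = 0.04982448 m^2
Q = 0.04982448 * 0.50249 = 0.025036 m^3/s
Therefore the volumetric flow rate Q = 0.025036 m^3/s.


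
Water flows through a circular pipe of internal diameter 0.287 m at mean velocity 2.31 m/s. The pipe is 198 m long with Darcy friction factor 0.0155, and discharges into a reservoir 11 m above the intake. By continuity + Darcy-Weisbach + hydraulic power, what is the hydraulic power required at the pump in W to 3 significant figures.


Approach: apply continuity + Darcy-Weisbach + hydraulic power, Q = A*v; hf = f*(L/D)*(v^2/(2g)); H = static + hf; P = rho*g*Q*H.
Step 1 — flow rate (continuity, Q = A*v):
  A = pi*(0.287/2)^2 = 0.064692 m^2
  Q = 0.064692 * 2.31 = 0.14944 m^3/s
Step 2 — friction head loss (Darcy-Weisbach):
  hf = 0.0155 * (198/0.287) * (2.31^2 / (2*9.81))
  hf = 2.9083 m
Step 3 — total head: H = 11 + 2.9083 = 13.908 m
Step 4 — hydraulic power (P = rho*g*Q*H):
  P = 1000 * 9.81 * 0.14944 * 13.908 = 20400 W
Therefore the hydraulic power required at the pump = 20400 W.


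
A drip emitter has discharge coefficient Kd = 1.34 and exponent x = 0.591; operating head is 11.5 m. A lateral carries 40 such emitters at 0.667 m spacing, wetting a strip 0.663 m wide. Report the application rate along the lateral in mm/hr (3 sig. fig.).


Approach: apply the emitter equation with a lateral mass balance, q = Kd*h^x; Q = n*q; rate = Q/(n*spacing*width).
Step 1 — single emitter flow (q = Kd*h^x):
  q = 1.34 * 11.5^0.591 = 5.6751 L/hr
Step 2 — total lateral flow: Q = 40 * 5.6751 = 227.01 L/hr
Step 3 — wetted area: A = 40 * 0.667 * 0.663 = 17.689 m^2
Step 4 — application rate: Q/A = 227.01/17.689 = 12.8 mm/hr
Therefore the application rate along the lateral = 12.8 mm/hr.


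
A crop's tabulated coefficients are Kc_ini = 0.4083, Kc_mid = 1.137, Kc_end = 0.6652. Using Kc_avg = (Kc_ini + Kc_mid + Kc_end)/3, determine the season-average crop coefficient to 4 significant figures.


Kc_avg = (0.4083 + 1.137 + 0.6652)/3 = 0.7368
Therefore the season-average crop coefficient = 0.7368.


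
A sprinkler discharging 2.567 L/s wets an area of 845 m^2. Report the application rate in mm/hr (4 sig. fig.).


Approach: apply the application rate relation, rate = (Q/A)*3600.
rate = (2.567 / 845) * 3600 = 10.94 mm/hr
Therefore the application rate = 10.94 mm/hr.


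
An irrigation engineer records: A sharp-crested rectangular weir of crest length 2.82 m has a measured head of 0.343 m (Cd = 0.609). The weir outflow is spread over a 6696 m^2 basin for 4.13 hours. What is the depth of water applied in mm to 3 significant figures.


Approach: apply the rectangular weir equation with a volume-to-depth conversion, Q = (2/3)*Cd*L*sqrt(2g)*H^1.5; d = Q*t/A * 1000.
Step 1 — weir discharge:
  Q = (2/3)*0.609*2.82*sqrt(2*9.81)*0.343^1.5 = 1.0187 m^3/s
Step 2 — volume: V = 1.0187 * 4.13*3600 = 15147 m^3
Step 3 — depth: d = V/A * 1000 = 15147/6696 * 1000 = 2260 mm
Therefore the depth of water applied = 2260 mm.


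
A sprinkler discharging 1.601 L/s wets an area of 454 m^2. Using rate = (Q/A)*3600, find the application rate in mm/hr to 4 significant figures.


rate = (1.601 / 454) * 3600 = 12.70 mm/hr
Therefore the application rate = 12.70 mm/hr.


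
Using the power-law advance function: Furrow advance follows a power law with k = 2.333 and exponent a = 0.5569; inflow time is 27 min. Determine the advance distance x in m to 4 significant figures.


Approach: apply the power-law advance function, x = k*t^a.
x = 2.333 * 27^0.5569 = 14.62 m
Therefore the advance distance x = 14.62 m.


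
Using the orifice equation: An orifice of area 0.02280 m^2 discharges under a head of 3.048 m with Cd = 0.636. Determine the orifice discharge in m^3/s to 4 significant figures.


Approach: apply the orifice equation, Q = Cd*A*sqrt(2*g*h).
Q = 0.636 * 0.02280 * sqrt(2*9.81*3.048) = 0.1121 m^3/s
Therefore the orifice discharge = 0.1121 m^3/s.


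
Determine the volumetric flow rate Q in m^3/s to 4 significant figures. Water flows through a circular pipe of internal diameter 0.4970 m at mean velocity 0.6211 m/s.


Approach: apply the continuity equation for pipe flow, Q = A * v with A = pi*(D/2)^2.
A = pi*(0.4970/2)^2 = 0.194000 m^2
Q = 0.194000 * 0.6211 = 0.1205 m^3/s
Therefore the volumetric flow rate Q = 0.1205 m^3/s.


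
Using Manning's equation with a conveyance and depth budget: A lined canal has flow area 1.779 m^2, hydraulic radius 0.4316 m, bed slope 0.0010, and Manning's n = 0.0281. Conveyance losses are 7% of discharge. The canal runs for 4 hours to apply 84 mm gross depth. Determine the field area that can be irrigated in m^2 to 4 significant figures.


Approach: apply Manning's equation with a conveyance and depth budget, Q = (1/n)*A*R^(2/3)*S^(1/2); Q_field = Q*(1-loss); Area = Q_field*t/(d/1000).
Step 1 — canal discharge (Manning's equation):
  Q = (1/0.0281) * 1.779 * 0.4316^(2/3) * 0.0010^(1/2) = 1.14338 m^3/s
Step 2 — delivered flow: Q_field = 1.14338*(1 - 7/100) = 1.06334 m^3/s
Step 3 — volume delivered: V = 1.06334 * 4*3600 = 15312.1 m^3
Step 4 — area served: A = V / (depth/1000) = 15312.1 / 0.084 = 182300 m^2
Therefore the field area that can be irrigated = 182300 m^2.


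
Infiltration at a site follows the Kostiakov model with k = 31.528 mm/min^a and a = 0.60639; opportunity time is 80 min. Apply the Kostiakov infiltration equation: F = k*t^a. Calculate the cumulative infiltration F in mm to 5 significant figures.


F = 31.528 * 80^0.60639 = 449.48 mm
Therefore the cumulative infiltration F = 449.48 mm.


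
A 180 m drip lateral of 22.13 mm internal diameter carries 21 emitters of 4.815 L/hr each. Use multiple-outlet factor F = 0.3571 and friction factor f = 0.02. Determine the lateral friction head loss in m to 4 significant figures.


Approach: apply Darcy-Weisbach with the multiple-outlet F-factor, Q = n*q/(3600*1000) m^3/s; v = Q/A; hf = F*f*(L/D)*(v^2/(2g)).
Q = 21*4.815/(3600*1000) = 2.80875e-05 m^3/s
A = pi*(22.13e-3/2)^2 = 3.84638e-04 m^2, so v = Q/A = 0.0730231 m/s
hf = 0.3571*0.02*(180/0.02213)*(0.0730231^2/(2*9.81)) = 0.01579 m
Therefore the lateral friction head loss = 0.01579 m.


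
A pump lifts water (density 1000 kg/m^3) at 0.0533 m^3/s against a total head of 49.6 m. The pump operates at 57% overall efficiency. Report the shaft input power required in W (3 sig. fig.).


Approach: apply hydraulic power then efficiency conversion, P = rho*g*Q*H; P_in = P/eta.
Step 1 — hydraulic power (P = rho*g*Q*H):
  P = 1000 * 9.81 * 0.0533 * 49.6 = 25935 W
Step 2 — input power: P_in = P/eta = 25935 / 0.57 = 45500 W
Therefore the shaft input power required = 45500 W.


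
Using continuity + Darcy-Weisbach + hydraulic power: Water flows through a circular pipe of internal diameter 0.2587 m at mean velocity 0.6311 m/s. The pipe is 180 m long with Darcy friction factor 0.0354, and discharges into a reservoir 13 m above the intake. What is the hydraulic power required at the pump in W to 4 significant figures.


Approach: apply continuity + Darcy-Weisbach + hydraulic power, Q = A*v; hf = f*(L/D)*(v^2/(2g)); H = static + hf; P = rho*g*Q*H.
Step 1 — flow rate (continuity, Q = A*v):
  A = pi*(0.2587/2)^2 = 0.0525633 m^2
  Q = 0.0525633 * 0.6311 = 0.0331727 m^3/s
Step 2 — friction head loss (Darcy-Weisbach):
  hf = 0.0354 * (180/0.2587) * (0.6311^2 / (2*9.81))
  hf = 0.500008 m
Step 3 — total head: H = 13 + 0.500008 = 13.5000 m
Step 4 — hydraulic power (P = rho*g*Q*H):
  P = 1000 * 9.81 * 0.0331727 * 13.5000 = 4393 W
Therefore the hydraulic power required at the pump = 4393 W.


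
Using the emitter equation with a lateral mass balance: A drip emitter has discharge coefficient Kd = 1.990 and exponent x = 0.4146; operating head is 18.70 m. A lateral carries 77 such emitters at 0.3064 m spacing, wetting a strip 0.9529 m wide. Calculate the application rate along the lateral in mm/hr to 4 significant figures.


Approach: apply the emitter equation with a lateral mass balance, q = Kd*h^x; Q = n*q; rate = Q/(n*spacing*width).
Step 1 — single emitter flow (q = Kd*h^x):
  q = 1.990 * 18.70^0.4146 = 6.70129 L/hr
Step 2 — total lateral flow: Q = 77 * 6.70129 = 516.000 L/hr
Step 3 — wetted area: A = 77 * 0.3064 * 0.9529 = 22.4816 m^2
Step 4 — application rate: Q/A = 516.000/22.4816 = 22.95 mm/hr
Therefore the application rate along the lateral = 22.95 mm/hr.


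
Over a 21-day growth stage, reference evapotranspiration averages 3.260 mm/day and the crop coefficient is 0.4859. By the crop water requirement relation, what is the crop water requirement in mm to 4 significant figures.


Approach: apply the crop water requirement relation, CWR = ET0 * Kc * days.
CWR = 3.260 * 0.4859 * 21 = 33.26 mm
Therefore the crop water requirement = 33.26 mm.


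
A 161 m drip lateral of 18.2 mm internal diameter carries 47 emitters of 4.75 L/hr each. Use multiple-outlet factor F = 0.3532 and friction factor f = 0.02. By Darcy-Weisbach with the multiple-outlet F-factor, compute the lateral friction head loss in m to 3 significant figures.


Approach: apply Darcy-Weisbach with the multiple-outlet F-factor, Q = n*q/(3600*1000) m^3/s; v = Q/A; hf = F*f*(L/D)*(v^2/(2g)).
Q = 47*4.75/(3600*1000) = 6.2014e-05 m^3/s
A = pi*(18.2e-3/2)^2 = 2.6016e-04 m^2, so v = Q/A = 0.23837 m/s
hf = 0.3532*0.02*(161/0.0182)*(0.23837^2/(2*9.81)) = 0.181 m
Therefore the lateral friction head loss = 0.181 m.


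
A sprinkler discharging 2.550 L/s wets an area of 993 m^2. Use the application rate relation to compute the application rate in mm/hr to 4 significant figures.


Approach: apply the application rate relation, rate = (Q/A)*3600.
rate = (2.550 / 993) * 3600 = 9.245 mm/hr
Therefore the application rate = 9.245 mm/hr.


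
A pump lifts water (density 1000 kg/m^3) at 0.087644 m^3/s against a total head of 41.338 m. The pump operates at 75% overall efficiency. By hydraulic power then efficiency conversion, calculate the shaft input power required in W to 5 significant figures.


Approach: apply hydraulic power then efficiency conversion, P = rho*g*Q*H; P_in = P/eta.
Step 1 — hydraulic power (P = rho*g*Q*H):
  P = 1000 * 9.81 * 0.087644 * 41.338 = 35541.90 W
Step 2 — input power: P_in = P/eta = 35541.90 / 0.75 = 47389 W
Therefore the shaft input power required = 47389 W.


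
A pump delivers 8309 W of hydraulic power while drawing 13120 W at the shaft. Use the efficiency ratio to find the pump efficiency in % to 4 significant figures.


Approach: apply the efficiency ratio, eta = (P_out/P_in)*100.
eta = (8309 / 13120) * 100 = 63.33 %
Therefore the pump efficiency = 63.33 %.


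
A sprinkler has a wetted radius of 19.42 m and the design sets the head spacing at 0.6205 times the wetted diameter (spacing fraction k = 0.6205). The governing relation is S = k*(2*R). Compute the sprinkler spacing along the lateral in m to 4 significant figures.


S = 0.6205 * (2 * 19.42) = 24.10 m
Therefore the sprinkler spacing along the lateral = 24.10 m.


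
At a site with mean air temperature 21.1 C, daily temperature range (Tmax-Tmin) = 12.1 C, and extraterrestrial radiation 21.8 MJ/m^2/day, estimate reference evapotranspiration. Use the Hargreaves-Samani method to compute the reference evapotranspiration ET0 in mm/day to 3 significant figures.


Approach: apply the Hargreaves-Samani method, ET0 = 0.0023*(Tmean+17.8)*sqrt(Tmax-Tmin)*0.408*Ra.
ET0 = 0.0023*(21.1+17.8)*sqrt(12.1)*0.408*21.8 = 2.77 mm/day
Therefore the reference evapotranspiration ET0 = 2.77 mm/day.


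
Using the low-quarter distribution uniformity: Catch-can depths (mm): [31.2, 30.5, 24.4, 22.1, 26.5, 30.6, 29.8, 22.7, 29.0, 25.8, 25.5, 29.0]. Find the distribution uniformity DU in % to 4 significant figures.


Approach: apply the low-quarter distribution uniformity, DU = (mean of lowest quarter of readings / overall mean)*100.
sorted lowest 3 of 12: [22.1, 22.7, 24.4] -> mean = 23.0667 mm
overall mean = 27.2583 mm
DU = (23.0667/27.2583)*100 = 84.62 %
Therefore the distribution uniformity DU = 84.62 %.


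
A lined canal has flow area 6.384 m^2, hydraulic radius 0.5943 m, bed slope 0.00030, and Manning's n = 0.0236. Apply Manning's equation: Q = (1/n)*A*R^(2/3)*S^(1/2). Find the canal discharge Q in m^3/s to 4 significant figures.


Q = (1/0.0236) * 6.384 * 0.5943^(2/3) * 0.00030^(1/2) = 3.312 m^3/s
Therefore the canal discharge Q = 3.312 m^3/s.


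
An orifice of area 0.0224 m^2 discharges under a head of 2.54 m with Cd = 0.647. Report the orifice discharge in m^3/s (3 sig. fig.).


Approach: apply the orifice equation, Q = Cd*A*sqrt(2*g*h).
Q = 0.647 * 0.0224 * sqrt(2*9.81*2.54) = 0.102 m^3/s
Therefore the orifice discharge = 0.102 m^3/s.


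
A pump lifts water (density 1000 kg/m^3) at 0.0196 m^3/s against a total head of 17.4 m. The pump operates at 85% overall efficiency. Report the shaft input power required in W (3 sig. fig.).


Approach: apply hydraulic power then efficiency conversion, P = rho*g*Q*H; P_in = P/eta.
Step 1 — hydraulic power (P = rho*g*Q*H):
  P = 1000 * 9.81 * 0.0196 * 17.4 = 3345.6 W
Step 2 — input power: P_in = P/eta = 3345.6 / 0.85 = 3940 W
Therefore the shaft input power required = 3940 W.


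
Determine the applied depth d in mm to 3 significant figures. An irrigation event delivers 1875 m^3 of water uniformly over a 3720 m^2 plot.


Approach: apply depth from volume over area, d = (V/A)*1000.
d = (1875 / 3720) * 1000 = 504 mm
Therefore the applied depth d = 504 mm.


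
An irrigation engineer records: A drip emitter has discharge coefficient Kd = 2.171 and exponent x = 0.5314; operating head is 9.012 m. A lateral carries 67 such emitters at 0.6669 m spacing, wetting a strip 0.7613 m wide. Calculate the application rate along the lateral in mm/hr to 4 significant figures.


Approach: apply the emitter equation with a lateral mass balance, q = Kd*h^x; Q = n*q; rate = Q/(n*spacing*width).
Step 1 — single emitter flow (q = Kd*h^x):
  q = 2.171 * 9.012^0.5314 = 6.98316 L/hr
Step 2 — total lateral flow: Q = 67 * 6.98316 = 467.872 L/hr
Step 3 — wetted area: A = 67 * 0.6669 * 0.7613 = 34.0166 m^2
Step 4 — application rate: Q/A = 467.872/34.0166 = 13.75 mm/hr
Therefore the application rate along the lateral = 13.75 mm/hr.


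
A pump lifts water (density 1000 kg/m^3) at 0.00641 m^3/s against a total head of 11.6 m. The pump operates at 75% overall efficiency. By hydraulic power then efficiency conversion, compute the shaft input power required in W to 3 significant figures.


Approach: apply hydraulic power then efficiency conversion, P = rho*g*Q*H; P_in = P/eta.
Step 1 — hydraulic power (P = rho*g*Q*H):
  P = 1000 * 9.81 * 0.00641 * 11.6 = 729.43 W
Step 2 — input power: P_in = P/eta = 729.43 / 0.75 = 973 W
Therefore the shaft input power required = 973 W.


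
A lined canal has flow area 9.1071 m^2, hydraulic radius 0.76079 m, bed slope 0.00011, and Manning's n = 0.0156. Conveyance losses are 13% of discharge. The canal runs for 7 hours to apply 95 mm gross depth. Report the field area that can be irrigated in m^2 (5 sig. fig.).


Approach: apply Manning's equation with a conveyance and depth budget, Q = (1/n)*A*R^(2/3)*S^(1/2); Q_field = Q*(1-loss); Area = Q_field*t/(d/1000).
Step 1 — canal discharge (Manning's equation):
  Q = (1/0.0156) * 9.1071 * 0.76079^(2/3) * 0.00011^(1/2) = 5.102641 m^3/s
Step 2 — delivered flow: Q_field = 5.102641*(1 - 13/100) = 4.439298 m^3/s
Step 3 — volume delivered: V = 4.439298 * 7*3600 = 111870.3 m^3
Step 4 — area served: A = V / (depth/1000) = 111870.3 / 0.095 = 1177600 m^2
Therefore the field area that can be irrigated = 1177600 m^2.


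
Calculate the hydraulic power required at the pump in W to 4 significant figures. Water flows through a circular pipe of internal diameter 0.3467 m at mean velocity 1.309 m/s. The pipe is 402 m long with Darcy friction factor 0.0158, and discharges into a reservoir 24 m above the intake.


Approach: apply continuity + Darcy-Weisbach + hydraulic power, Q = A*v; hf = f*(L/D)*(v^2/(2g)); H = static + hf; P = rho*g*Q*H.
Step 1 — flow rate (continuity, Q = A*v):
  A = pi*(0.3467/2)^2 = 0.0944056 m^2
  Q = 0.0944056 * 1.309 = 0.123577 m^3/s
Step 2 — friction head loss (Darcy-Weisbach):
  hf = 0.0158 * (402/0.3467) * (1.309^2 / (2*9.81))
  hf = 1.59996 m
Step 3 — total head: H = 24 + 1.59996 = 25.6000 m
Step 4 — hydraulic power (P = rho*g*Q*H):
  P = 1000 * 9.81 * 0.123577 * 25.6000 = 31030 W
Therefore the hydraulic power required at the pump = 31030 W.
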